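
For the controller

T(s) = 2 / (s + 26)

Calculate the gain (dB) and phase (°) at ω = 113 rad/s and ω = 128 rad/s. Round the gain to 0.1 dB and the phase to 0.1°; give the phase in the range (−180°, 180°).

ω = 113: -35.3 dB, -77.0°; ω = 128: -36.3 dB, -78.5°

Substitute s = j113:
Numerator: 2 = 2 + j0
Denominator: (j113) + 26 = 26 + j113
|N| = √(2² + 0²) ≈ 2, ∠N ≈ 0.00°
|D| = √(26² + 113²) ≈ 115.95, ∠D ≈ 77.04°
|T| = 2 / 115.95 ≈ 0.017249
Gain = 20 log₁₀(0.017249) ≈ -35.26 dB
∠T = 0.00° − 77.04° = -77.04°

Substitute s = j128:
Numerator: 2 = 2 + j0
Denominator: (j128) + 26 = 26 + j128
|N| = √(2² + 0²) ≈ 2, ∠N ≈ 0.00°
|D| = √(26² + 128²) ≈ 130.61, ∠D ≈ 78.52°
|T| = 2 / 130.61 ≈ 0.015313
Gain = 20 log₁₀(0.015313) ≈ -36.30 dB
∠T = 0.00° − 78.52° = -78.52°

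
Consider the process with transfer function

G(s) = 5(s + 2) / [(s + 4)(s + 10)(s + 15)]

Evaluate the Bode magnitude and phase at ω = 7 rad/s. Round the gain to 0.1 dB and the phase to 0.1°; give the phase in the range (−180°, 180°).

At s = jω = j7:
zero (s+2): 2 + j7 → |·| = √(2²+7²) = √53 ≈ 7.2801, ∠ = arctan(7/2) ≈ 74.05°
pole (s+4): 4 + j7 → |·| = √(4²+7²) = √65 ≈ 8.0623, ∠ = arctan(7/4) ≈ 60.26°
pole (s+10): 10 + j7 → |·| = √(10²+7²) = √149 ≈ 12.207, ∠ = arctan(7/10) ≈ 34.99°
pole (s+15): 15 + j7 → |·| = √(15²+7²) = √274 ≈ 16.553, ∠ = arctan(7/15) ≈ 25.02°
|G| = 5 · 7.2801 / 1629.1 ≈ 0.022344
Gain = 20 log₁₀(0.022344) ≈ -33.02 dB
∠G = 74.05° − 120.27° = -46.22°

-33.0 dB, -46.2°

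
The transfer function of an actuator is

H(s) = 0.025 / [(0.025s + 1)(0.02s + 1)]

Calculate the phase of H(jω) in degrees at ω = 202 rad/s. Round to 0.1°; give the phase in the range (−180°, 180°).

-154.9°

At ω = 202 rad/s:
pole (1 + j202·0.025) = 1 + j5.05 → |·| ≈ 5.1481, ∠ ≈ 78.80°
pole (1 + j202·0.02) = 1 + j4.04 → |·| ≈ 4.1619, ∠ ≈ 76.10°
∠H = (0°) − (78.80° + 76.10°) = -154.90°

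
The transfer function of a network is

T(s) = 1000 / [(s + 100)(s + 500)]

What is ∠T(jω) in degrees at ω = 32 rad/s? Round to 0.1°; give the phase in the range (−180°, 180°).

-21.4°

At s = jω = j32:
pole (s+100): 100 + j32 → |·| = √(100²+32²) = √11024 ≈ 105, ∠ = arctan(32/100) ≈ 17.74°
pole (s+500): 500 + j32 → |·| = √(500²+32²) = √251024 ≈ 501.02, ∠ = arctan(32/500) ≈ 3.66°
∠T = 0.00° − 21.40° = -21.40°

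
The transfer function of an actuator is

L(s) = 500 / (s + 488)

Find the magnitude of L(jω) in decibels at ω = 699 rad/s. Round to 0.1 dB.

-4.6 dB

Substitute s = j699:
Numerator: 500 = 500 + j0
Denominator: (j699) + 488 = 488 + j699
|N| = √(500² + 0²) ≈ 500, ∠N ≈ 0.00°
|D| = √(488² + 699²) ≈ 852.49, ∠D ≈ 55.08°
|L| = 500 / 852.49 ≈ 0.58652
Gain = 20 log₁₀(0.58652) ≈ -4.63 dB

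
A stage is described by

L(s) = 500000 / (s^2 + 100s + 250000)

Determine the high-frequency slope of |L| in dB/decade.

Each pole contributes −20 dB/decade at high frequency; each zero contributes +20 dB/decade.
Net: 0 zero(s) − 2 pole(s) → -40 dB/decade.

-40 dB/decade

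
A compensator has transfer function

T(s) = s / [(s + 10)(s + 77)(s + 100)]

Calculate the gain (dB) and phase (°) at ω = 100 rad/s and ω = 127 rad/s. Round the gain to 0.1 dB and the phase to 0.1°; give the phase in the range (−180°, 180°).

ω = 100: -85.1 dB, -91.7°; ω = 127: -87.6 dB, -106.1°

At s = jω = j100:
zero at origin: s = j100 → |·| = 100, ∠ = 90.00°
pole (s+10): 10 + j100 → |·| = √(10²+100²) = √10100 ≈ 100.5, ∠ = arctan(100/10) ≈ 84.29°
pole (s+77): 77 + j100 → |·| = √(77²+100²) = √15929 ≈ 126.21, ∠ = arctan(100/77) ≈ 52.40°
pole (s+100): 100 + j100 → |·| = √(100²+100²) = √20000 ≈ 141.42, ∠ = arctan(100/100) ≈ 45.00°
|T| = 1 · 100 / 1.7938e+06 ≈ 5.5748e-05
Gain = 20 log₁₀(5.5748e-05) ≈ -85.08 dB
∠T = 90.00° − 181.69° = -91.69°

At s = jω = j127:
zero at origin: s = j127 → |·| = 127, ∠ = 90.00°
pole (s+10): 10 + j127 → |·| = √(10²+127²) = √16229 ≈ 127.39, ∠ = arctan(127/10) ≈ 85.50°
pole (s+77): 77 + j127 → |·| = √(77²+127²) = √22058 ≈ 148.52, ∠ = arctan(127/77) ≈ 58.77°
pole (s+100): 100 + j127 → |·| = √(100²+127²) = √26129 ≈ 161.64, ∠ = arctan(127/100) ≈ 51.78°
|T| = 1 · 127 / 3.0582e+06 ≈ 4.1528e-05
Gain = 20 log₁₀(4.1528e-05) ≈ -87.63 dB
∠T = 90.00° − 196.05° = -106.05°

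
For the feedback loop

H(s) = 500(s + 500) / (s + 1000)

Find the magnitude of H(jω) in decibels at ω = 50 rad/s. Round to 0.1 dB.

At s = jω = j50:
zero (s+500): 500 + j50 → |·| = √(500²+50²) = √252500 ≈ 502.49, ∠ = arctan(50/500) ≈ 5.71°
pole (s+1000): 1000 + j50 → |·| = √(1000²+50²) = √1002500 ≈ 1001.2, ∠ = arctan(50/1000) ≈ 2.86°
|H| = 500 · 502.49 / 1001.2 ≈ 250.94
Gain = 20 log₁₀(250.94) ≈ 47.99 dB

48.0 dB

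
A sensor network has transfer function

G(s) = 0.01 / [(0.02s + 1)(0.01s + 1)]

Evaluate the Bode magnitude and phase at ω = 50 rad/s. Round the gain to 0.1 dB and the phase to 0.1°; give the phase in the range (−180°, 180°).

At ω = 50 rad/s:
pole (1 + j50·0.02) = 1 + j1 → |·| ≈ 1.4142, ∠ ≈ 45.00°
pole (1 + j50·0.01) = 1 + j0.5 → |·| ≈ 1.118, ∠ ≈ 26.57°
|G| = 0.01 · 1 / (1.4142 · 1.118) ≈ 0.0063248
Gain = 20 log₁₀(0.0063248) ≈ -43.98 dB
∠G = (0°) − (45.00° + 26.57°) = -71.57°

-44.0 dB, -71.6°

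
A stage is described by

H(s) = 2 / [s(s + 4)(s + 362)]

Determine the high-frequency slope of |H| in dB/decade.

-60 dB/decade

Each pole contributes −20 dB/decade at high frequency; each zero contributes +20 dB/decade.
Net: 0 zero(s) − 3 pole(s) → -60 dB/decade.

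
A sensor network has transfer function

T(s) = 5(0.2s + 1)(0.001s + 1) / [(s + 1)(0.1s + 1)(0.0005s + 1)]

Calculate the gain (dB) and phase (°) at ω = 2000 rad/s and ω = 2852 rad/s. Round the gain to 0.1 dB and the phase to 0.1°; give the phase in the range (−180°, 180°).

At ω = 2000 rad/s:
zero (1 + j2000·0.2) = 1 + j400 → |·| ≈ 400, ∠ ≈ 89.86°
zero (1 + j2000·0.001) = 1 + j2 → |·| ≈ 2.2361, ∠ ≈ 63.43°
pole (1 + j2000·1) = 1 + j2000 → |·| ≈ 2000, ∠ ≈ 89.97°
pole (1 + j2000·0.1) = 1 + j200 → |·| ≈ 200, ∠ ≈ 89.71°
pole (1 + j2000·0.0005) = 1 + j1 → |·| ≈ 1.4142, ∠ ≈ 45.00°
|T| = 5 · 400 · 2.2361 / (2000 · 200 · 1.4142) ≈ 0.0079059
Gain = 20 log₁₀(0.0079059) ≈ -42.04 dB
∠T = (89.86° + 63.43°) − (89.97° + 89.71° + 45.00°) = -71.39°

At ω = 2852 rad/s:
zero (1 + j2852·0.2) = 1 + j570.4 → |·| ≈ 570.4, ∠ ≈ 89.90°
zero (1 + j2852·0.001) = 1 + j2.852 → |·| ≈ 3.0222, ∠ ≈ 70.68°
pole (1 + j2852·1) = 1 + j2852 → |·| ≈ 2852, ∠ ≈ 89.98°
pole (1 + j2852·0.1) = 1 + j285.2 → |·| ≈ 285.2, ∠ ≈ 89.80°
pole (1 + j2852·0.0005) = 1 + j1.426 → |·| ≈ 1.7417, ∠ ≈ 54.96°
|T| = 5 · 570.4 · 3.0222 / (2852 · 285.2 · 1.7417) ≈ 0.0060842
Gain = 20 log₁₀(0.0060842) ≈ -44.32 dB
∠T = (89.90° + 70.68°) − (89.98° + 89.80° + 54.96°) = -74.16°

ω = 2000: -42.0 dB, -71.4°; ω = 2852: -44.3 dB, -74.2°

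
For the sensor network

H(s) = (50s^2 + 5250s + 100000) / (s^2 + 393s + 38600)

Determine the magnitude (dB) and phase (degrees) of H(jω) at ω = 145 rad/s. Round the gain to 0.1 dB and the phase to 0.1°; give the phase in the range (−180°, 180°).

26.2 dB, 68.5°

Substitute s = j145:
Numerator: 50(j145)^2 + 5250(j145) + 100000 = -951250 + j761250
Denominator: (j145)^2 + 393(j145) + 38600 = 17575 + j56985
|N| = √(951250² + 761250²) ≈ 1.2184e+06, ∠N ≈ 141.33°
|D| = √(17575² + 56985²) ≈ 59634, ∠D ≈ 72.86°
|H| = 1.2184e+06 / 59634 ≈ 20.431
Gain = 20 log₁₀(20.431) ≈ 26.21 dB
∠H = 141.33° − 72.86° = 68.47°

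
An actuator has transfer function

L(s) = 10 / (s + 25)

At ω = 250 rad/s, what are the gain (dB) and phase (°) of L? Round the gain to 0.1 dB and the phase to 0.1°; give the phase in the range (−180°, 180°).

-28.0 dB, -84.3°

At s = jω = j250:
pole (s+25): 25 + j250 → |·| = √(25²+250²) = √63125 ≈ 251.25, ∠ = arctan(250/25) ≈ 84.29°
|L| = 10 / 251.25 ≈ 0.039801
Gain = 20 log₁₀(0.039801) ≈ -28.00 dB
∠L = 0.00° − 84.29° = -84.29°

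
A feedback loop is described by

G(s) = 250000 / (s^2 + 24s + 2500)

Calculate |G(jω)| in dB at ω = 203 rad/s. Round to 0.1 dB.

At s = jω = j203:
quadratic: (j203)² + 24·j203 + 2500 = -38709 + j4872 → |·| ≈ 39014, ∠ ≈ 172.83°
|G| = 250000 / 39014 ≈ 6.408
Gain = 20 log₁₀(6.408) ≈ 16.13 dB

16.1 dB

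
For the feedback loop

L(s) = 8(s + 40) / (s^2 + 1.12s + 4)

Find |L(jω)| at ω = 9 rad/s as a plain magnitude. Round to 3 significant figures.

At s = jω = j9:
zero (s+40): 40 + j9 → |·| = √(40²+9²) = √1681 ≈ 41, ∠ = arctan(9/40) ≈ 12.68°
quadratic: (j9)² + 1.12·j9 + 4 = -77 + j10.08 → |·| ≈ 77.657, ∠ ≈ 172.54°
|L| = 8 · 41 / 77.657 ≈ 4.2237

4.22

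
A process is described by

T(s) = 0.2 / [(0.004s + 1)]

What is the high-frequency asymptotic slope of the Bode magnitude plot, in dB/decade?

-20 dB/decade

Each pole contributes −20 dB/decade at high frequency; each zero contributes +20 dB/decade.
Net: 0 zero(s) − 1 pole(s) → -20 dB/decade.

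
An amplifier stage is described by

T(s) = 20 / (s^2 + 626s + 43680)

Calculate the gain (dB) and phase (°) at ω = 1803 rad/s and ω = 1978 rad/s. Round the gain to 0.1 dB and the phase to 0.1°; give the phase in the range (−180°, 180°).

Substitute s = j1803:
Numerator: 20 = 20 + j0
Denominator: (j1803)^2 + 626(j1803) + 43680 = -3207129 + j1128678
|N| = √(20² + 0²) ≈ 20, ∠N ≈ 0.00°
|D| = √(3207129² + 1128678²) ≈ 3.3999e+06, ∠D ≈ 160.61°
|T| = 20 / 3.3999e+06 ≈ 5.8825e-06
Gain = 20 log₁₀(5.8825e-06) ≈ -104.61 dB
∠T = 0.00° − 160.61° = -160.61°

Substitute s = j1978:
Numerator: 20 = 20 + j0
Denominator: (j1978)^2 + 626(j1978) + 43680 = -3868804 + j1238228
|N| = √(20² + 0²) ≈ 20, ∠N ≈ 0.00°
|D| = √(3868804² + 1238228²) ≈ 4.0621e+06, ∠D ≈ 162.25°
|T| = 20 / 4.0621e+06 ≈ 4.9236e-06
Gain = 20 log₁₀(4.9236e-06) ≈ -106.15 dB
∠T = 0.00° − 162.25° = -162.25°

ω = 1803: -104.6 dB, -160.6°; ω = 1978: -106.2 dB, -162.3°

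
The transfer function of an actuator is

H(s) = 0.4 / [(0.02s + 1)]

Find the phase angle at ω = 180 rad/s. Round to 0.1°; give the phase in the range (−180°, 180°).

-74.5°

At ω = 180 rad/s:
pole (1 + j180·0.02) = 1 + j3.6 → |·| ≈ 3.7363, ∠ ≈ 74.48°
∠H = (0°) − (74.48°) = -74.48°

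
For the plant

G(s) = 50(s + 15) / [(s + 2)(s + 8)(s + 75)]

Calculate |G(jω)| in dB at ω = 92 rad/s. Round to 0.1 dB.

At s = jω = j92:
zero (s+15): 15 + j92 → |·| = √(15²+92²) = √8689 ≈ 93.215, ∠ = arctan(92/15) ≈ 80.74°
pole (s+2): 2 + j92 → |·| = √(2²+92²) = √8468 ≈ 92.022, ∠ = arctan(92/2) ≈ 88.75°
pole (s+8): 8 + j92 → |·| = √(8²+92²) = √8528 ≈ 92.347, ∠ = arctan(92/8) ≈ 85.03°
pole (s+75): 75 + j92 → |·| = √(75²+92²) = √14089 ≈ 118.7, ∠ = arctan(92/75) ≈ 50.81°
|G| = 50 · 93.215 / 1.0087e+06 ≈ 0.0046206
Gain = 20 log₁₀(0.0046206) ≈ -46.71 dB

-46.7 dB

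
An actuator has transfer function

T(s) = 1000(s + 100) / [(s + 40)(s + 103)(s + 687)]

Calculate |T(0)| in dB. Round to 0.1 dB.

-29.0 dB

T(0) = 1000·100 / (40·103·687) ≈ 0.03533
20 log₁₀(0.03533) ≈ -29.04 dB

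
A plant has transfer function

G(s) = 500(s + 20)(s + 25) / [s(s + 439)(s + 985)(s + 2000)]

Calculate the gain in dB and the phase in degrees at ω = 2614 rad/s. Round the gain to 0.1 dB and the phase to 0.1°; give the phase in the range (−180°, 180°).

At s = jω = j2614:
zero (s+20): 20 + j2614 → |·| = √(20²+2614²) = √6833396 ≈ 2614.1, ∠ = arctan(2614/20) ≈ 89.56°
zero (s+25): 25 + j2614 → |·| = √(25²+2614²) = √6833621 ≈ 2614.1, ∠ = arctan(2614/25) ≈ 89.45°
pole (s+439): 439 + j2614 → |·| = √(439²+2614²) = √7025717 ≈ 2650.6, ∠ = arctan(2614/439) ≈ 80.47°
pole (s+985): 985 + j2614 → |·| = √(985²+2614²) = √7803221 ≈ 2793.4, ∠ = arctan(2614/985) ≈ 69.35°
pole (s+2000): 2000 + j2614 → |·| = √(2000²+2614²) = √10832996 ≈ 3291.4, ∠ = arctan(2614/2000) ≈ 52.58°
pole at origin: |s| = 2614, ∠ = 90.00° (in denominator)
|G| = 500 · 6.8335e+06 / 6.3704e+13 ≈ 5.3635e-05
Gain = 20 log₁₀(5.3635e-05) ≈ -85.41 dB
∠G = 179.01° − 292.40° = -113.39°

-85.4 dB, -113.4°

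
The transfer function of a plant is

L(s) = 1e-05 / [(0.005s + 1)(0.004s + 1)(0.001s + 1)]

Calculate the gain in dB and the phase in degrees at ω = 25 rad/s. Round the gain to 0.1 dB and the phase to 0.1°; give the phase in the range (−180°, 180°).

At ω = 25 rad/s:
pole (1 + j25·0.005) = 1 + j0.125 → |·| ≈ 1.0078, ∠ ≈ 7.13°
pole (1 + j25·0.004) = 1 + j0.1 → |·| ≈ 1.005, ∠ ≈ 5.71°
pole (1 + j25·0.001) = 1 + j0.025 → |·| ≈ 1.0003, ∠ ≈ 1.43°
|L| = 1e-05 · 1 / (1.0078 · 1.005 · 1.0003) ≈ 9.8703e-06
Gain = 20 log₁₀(9.8703e-06) ≈ -100.11 dB
∠L = (0°) − (7.13° + 5.71° + 1.43°) = -14.27°

-100.1 dB, -14.3°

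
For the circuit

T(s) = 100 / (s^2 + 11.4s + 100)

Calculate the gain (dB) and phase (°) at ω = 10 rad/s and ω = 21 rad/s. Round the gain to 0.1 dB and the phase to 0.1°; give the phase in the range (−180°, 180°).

At s = jω = j10:
quadratic: (j10)² + 11.4·j10 + 100 = 0 + j114 → |·| ≈ 114, ∠ ≈ 90.00°
|T| = 100 / 114 ≈ 0.87719
Gain = 20 log₁₀(0.87719) ≈ -1.14 dB
∠T = 0.00° − 90.00° = -90.00°

At s = jω = j21:
quadratic: (j21)² + 11.4·j21 + 100 = -341 + j239.4 → |·| ≈ 416.65, ∠ ≈ 144.93°
|T| = 100 / 416.65 ≈ 0.24001
Gain = 20 log₁₀(0.24001) ≈ -12.40 dB
∠T = 0.00° − 144.93° = -144.93°

ω = 10: -1.1 dB, -90.0°; ω = 21: -12.4 dB, -144.9°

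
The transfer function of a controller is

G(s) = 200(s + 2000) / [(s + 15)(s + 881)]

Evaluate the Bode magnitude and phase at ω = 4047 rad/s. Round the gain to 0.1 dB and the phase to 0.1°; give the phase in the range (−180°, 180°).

-25.4 dB, -103.8°

At s = jω = j4047:
zero (s+2000): 2000 + j4047 → |·| = √(2000²+4047²) = √20378209 ≈ 4514.2, ∠ = arctan(4047/2000) ≈ 63.70°
pole (s+15): 15 + j4047 → |·| = √(15²+4047²) = √16378434 ≈ 4047, ∠ = arctan(4047/15) ≈ 89.79°
pole (s+881): 881 + j4047 → |·| = √(881²+4047²) = √17154370 ≈ 4141.8, ∠ = arctan(4047/881) ≈ 77.72°
|G| = 200 · 4514.2 / 1.6762e+07 ≈ 0.053862
Gain = 20 log₁₀(0.053862) ≈ -25.37 dB
∠G = 63.70° − 167.51° = -103.81°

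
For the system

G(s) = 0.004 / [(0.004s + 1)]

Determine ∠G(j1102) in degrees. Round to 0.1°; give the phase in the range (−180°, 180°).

-77.2°

At ω = 1102 rad/s:
pole (1 + j1102·0.004) = 1 + j4.408 → |·| ≈ 4.52, ∠ ≈ 77.22°
∠G = (0°) − (77.22°) = -77.22°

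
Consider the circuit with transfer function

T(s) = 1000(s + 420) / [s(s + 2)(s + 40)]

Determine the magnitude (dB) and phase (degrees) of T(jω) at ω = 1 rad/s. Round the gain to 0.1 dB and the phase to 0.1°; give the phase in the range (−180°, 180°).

73.4 dB, -117.9°

At s = jω = j1:
zero (s+420): 420 + j1 → |·| = √(420²+1²) = √176401 ≈ 420, ∠ = arctan(1/420) ≈ 0.14°
pole (s+2): 2 + j1 → |·| = √(2²+1²) = √5 ≈ 2.2361, ∠ = arctan(1/2) ≈ 26.57°
pole (s+40): 40 + j1 → |·| = √(40²+1²) = √1601 ≈ 40.012, ∠ = arctan(1/40) ≈ 1.43°
pole at origin: |s| = 1, ∠ = 90.00° (in denominator)
|T| = 1000 · 420 / 89.471 ≈ 4694.3
Gain = 20 log₁₀(4694.3) ≈ 73.43 dB
∠T = 0.14° − 118.00° = -117.86°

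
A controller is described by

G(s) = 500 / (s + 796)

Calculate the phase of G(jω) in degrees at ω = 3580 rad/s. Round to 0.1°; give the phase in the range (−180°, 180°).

-77.5°

Substitute s = j3580:
Numerator: 500 = 500 + j0
Denominator: (j3580) + 796 = 796 + j3580
|N| = √(500² + 0²) ≈ 500, ∠N ≈ 0.00°
|D| = √(796² + 3580²) ≈ 3667.4, ∠D ≈ 77.46°
∠G = 0.00° − 77.46° = -77.46°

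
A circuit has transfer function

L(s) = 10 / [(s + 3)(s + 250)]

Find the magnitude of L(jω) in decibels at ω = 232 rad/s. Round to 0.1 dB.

-78.0 dB

At s = jω = j232:
pole (s+3): 3 + j232 → |·| = √(3²+232²) = √53833 ≈ 232.02, ∠ = arctan(232/3) ≈ 89.26°
pole (s+250): 250 + j232 → |·| = √(250²+232²) = √116324 ≈ 341.06, ∠ = arctan(232/250) ≈ 42.86°
|L| = 10 / 79133 ≈ 0.00012637
Gain = 20 log₁₀(0.00012637) ≈ -77.97 dB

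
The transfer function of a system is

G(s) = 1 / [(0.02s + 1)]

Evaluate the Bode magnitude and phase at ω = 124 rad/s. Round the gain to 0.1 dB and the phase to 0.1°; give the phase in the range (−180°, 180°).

-8.5 dB, -68.0°

At ω = 124 rad/s:
pole (1 + j124·0.02) = 1 + j2.48 → |·| ≈ 2.674, ∠ ≈ 68.04°
|G| = 1 · 1 / (2.674) ≈ 0.37397
Gain = 20 log₁₀(0.37397) ≈ -8.54 dB
∠G = (0°) − (68.04°) = -68.04°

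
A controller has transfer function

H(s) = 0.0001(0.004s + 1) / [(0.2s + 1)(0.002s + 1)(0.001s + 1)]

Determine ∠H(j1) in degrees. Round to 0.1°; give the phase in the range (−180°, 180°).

-11.3°

At ω = 1 rad/s:
zero (1 + j1·0.004) = 1 + j0.004 → |·| ≈ 1, ∠ ≈ 0.23°
pole (1 + j1·0.2) = 1 + j0.2 → |·| ≈ 1.0198, ∠ ≈ 11.31°
pole (1 + j1·0.002) = 1 + j0.002 → |·| ≈ 1, ∠ ≈ 0.11°
pole (1 + j1·0.001) = 1 + j0.001 → |·| ≈ 1, ∠ ≈ 0.06°
∠H = (0.23°) − (11.31° + 0.11° + 0.06°) = -11.25°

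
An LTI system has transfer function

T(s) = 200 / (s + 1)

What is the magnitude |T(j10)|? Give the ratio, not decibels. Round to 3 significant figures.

19.9

At s = jω = j10:
pole (s+1): 1 + j10 → |·| = √(1²+10²) = √101 ≈ 10.05, ∠ = arctan(10/1) ≈ 84.29°
|T| = 200 / 10.05 ≈ 19.9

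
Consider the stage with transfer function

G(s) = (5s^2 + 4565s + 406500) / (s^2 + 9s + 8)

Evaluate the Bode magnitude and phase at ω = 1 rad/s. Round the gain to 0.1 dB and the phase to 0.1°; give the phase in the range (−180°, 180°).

Substitute s = j1:
Numerator: 5(j1)^2 + 4565(j1) + 406500 = 406495 + j4565
Denominator: (j1)^2 + 9(j1) + 8 = 7 + j9
|N| = √(406495² + 4565²) ≈ 4.0652e+05, ∠N ≈ 0.64°
|D| = √(7² + 9²) ≈ 11.402, ∠D ≈ 52.13°
|G| = 4.0652e+05 / 11.402 ≈ 35653
Gain = 20 log₁₀(35653) ≈ 91.04 dB
∠G = 0.64° − 52.13° = -51.49°

91.0 dB, -51.5°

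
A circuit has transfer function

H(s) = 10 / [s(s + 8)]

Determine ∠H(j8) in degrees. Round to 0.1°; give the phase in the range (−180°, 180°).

At s = jω = j8:
pole (s+8): 8 + j8 → |·| = √(8²+8²) = √128 ≈ 11.314, ∠ = arctan(8/8) ≈ 45.00°
pole at origin: |s| = 8, ∠ = 90.00° (in denominator)
∠H = 0.00° − 135.00° = -135.00°

-135.0°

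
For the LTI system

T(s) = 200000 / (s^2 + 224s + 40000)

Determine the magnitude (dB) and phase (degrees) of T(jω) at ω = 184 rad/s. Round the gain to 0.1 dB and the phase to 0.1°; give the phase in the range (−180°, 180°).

At s = jω = j184:
quadratic: (j184)² + 224·j184 + 40000 = 6144 + j41216 → |·| ≈ 41671, ∠ ≈ 81.52°
|T| = 200000 / 41671 ≈ 4.7995
Gain = 20 log₁₀(4.7995) ≈ 13.62 dB
∠T = 0.00° − 81.52° = -81.52°

13.6 dB, -81.5°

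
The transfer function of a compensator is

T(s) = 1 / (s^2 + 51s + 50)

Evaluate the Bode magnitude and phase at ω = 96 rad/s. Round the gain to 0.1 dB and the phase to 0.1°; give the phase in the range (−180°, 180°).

-80.3 dB, -151.9°

Substitute s = j96:
Numerator: 1 = 1 + j0
Denominator: (j96)^2 + 51(j96) + 50 = -9166 + j4896
|N| = √(1² + 0²) ≈ 1, ∠N ≈ 0.00°
|D| = √(9166² + 4896²) ≈ 10392, ∠D ≈ 151.89°
|T| = 1 / 10392 ≈ 9.6228e-05
Gain = 20 log₁₀(9.6228e-05) ≈ -80.33 dB
∠T = 0.00° − 151.89° = -151.89°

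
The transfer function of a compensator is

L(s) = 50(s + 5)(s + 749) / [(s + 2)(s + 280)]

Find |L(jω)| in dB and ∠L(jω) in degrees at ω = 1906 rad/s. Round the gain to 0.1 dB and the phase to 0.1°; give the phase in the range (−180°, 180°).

34.5 dB, -13.2°

At s = jω = j1906:
zero (s+5): 5 + j1906 → |·| = √(5²+1906²) = √3632861 ≈ 1906, ∠ = arctan(1906/5) ≈ 89.85°
zero (s+749): 749 + j1906 → |·| = √(749²+1906²) = √4193837 ≈ 2047.9, ∠ = arctan(1906/749) ≈ 68.55°
pole (s+2): 2 + j1906 → |·| = √(2²+1906²) = √3632840 ≈ 1906, ∠ = arctan(1906/2) ≈ 89.94°
pole (s+280): 280 + j1906 → |·| = √(280²+1906²) = √3711236 ≈ 1926.5, ∠ = arctan(1906/280) ≈ 81.64°
|L| = 50 · 3.9033e+06 / 3.6719e+06 ≈ 53.151
Gain = 20 log₁₀(53.151) ≈ 34.51 dB
∠L = 158.40° − 171.58° = -13.18°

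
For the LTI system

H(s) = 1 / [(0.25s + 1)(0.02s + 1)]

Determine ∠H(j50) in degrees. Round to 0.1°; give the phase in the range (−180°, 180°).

At ω = 50 rad/s:
pole (1 + j50·0.25) = 1 + j12.5 → |·| ≈ 12.54, ∠ ≈ 85.43°
pole (1 + j50·0.02) = 1 + j1 → |·| ≈ 1.4142, ∠ ≈ 45.00°
∠H = (0°) − (85.43° + 45.00°) = -130.43°

-130.4°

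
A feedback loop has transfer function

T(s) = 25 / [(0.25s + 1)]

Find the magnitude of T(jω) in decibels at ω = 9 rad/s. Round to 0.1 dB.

At ω = 9 rad/s:
pole (1 + j9·0.25) = 1 + j2.25 → |·| ≈ 2.4622, ∠ ≈ 66.04°
|T| = 25 · 1 / (2.4622) ≈ 10.154
Gain = 20 log₁₀(10.154) ≈ 20.13 dB

20.1 dB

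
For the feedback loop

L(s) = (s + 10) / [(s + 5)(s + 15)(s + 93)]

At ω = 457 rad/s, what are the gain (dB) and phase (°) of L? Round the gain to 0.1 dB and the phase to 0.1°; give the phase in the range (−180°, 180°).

-106.6 dB, -167.2°

At s = jω = j457:
zero (s+10): 10 + j457 → |·| = √(10²+457²) = √208949 ≈ 457.11, ∠ = arctan(457/10) ≈ 88.75°
pole (s+5): 5 + j457 → |·| = √(5²+457²) = √208874 ≈ 457.03, ∠ = arctan(457/5) ≈ 89.37°
pole (s+15): 15 + j457 → |·| = √(15²+457²) = √209074 ≈ 457.25, ∠ = arctan(457/15) ≈ 88.12°
pole (s+93): 93 + j457 → |·| = √(93²+457²) = √217498 ≈ 466.37, ∠ = arctan(457/93) ≈ 78.50°
|L| = 1 · 457.11 / 9.7461e+07 ≈ 4.6902e-06
Gain = 20 log₁₀(4.6902e-06) ≈ -106.58 dB
∠L = 88.75° − 255.99° = -167.24°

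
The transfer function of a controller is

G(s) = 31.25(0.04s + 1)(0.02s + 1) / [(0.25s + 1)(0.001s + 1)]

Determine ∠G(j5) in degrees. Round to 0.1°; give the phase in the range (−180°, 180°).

At ω = 5 rad/s:
zero (1 + j5·0.04) = 1 + j0.2 → |·| ≈ 1.0198, ∠ ≈ 11.31°
zero (1 + j5·0.02) = 1 + j0.1 → |·| ≈ 1.005, ∠ ≈ 5.71°
pole (1 + j5·0.25) = 1 + j1.25 → |·| ≈ 1.6008, ∠ ≈ 51.34°
pole (1 + j5·0.001) = 1 + j0.005 → |·| ≈ 1, ∠ ≈ 0.29°
∠G = (11.31° + 5.71°) − (51.34° + 0.29°) = -34.61°

-34.6°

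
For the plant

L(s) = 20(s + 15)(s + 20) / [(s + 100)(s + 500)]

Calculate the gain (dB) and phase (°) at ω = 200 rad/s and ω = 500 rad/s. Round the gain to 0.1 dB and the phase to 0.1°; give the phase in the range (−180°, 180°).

ω = 200: 16.5 dB, 84.8°; ω = 500: 22.9 dB, 52.3°

At s = jω = j200:
zero (s+15): 15 + j200 → |·| = √(15²+200²) = √40225 ≈ 200.56, ∠ = arctan(200/15) ≈ 85.71°
zero (s+20): 20 + j200 → |·| = √(20²+200²) = √40400 ≈ 201, ∠ = arctan(200/20) ≈ 84.29°
pole (s+100): 100 + j200 → |·| = √(100²+200²) = √50000 ≈ 223.61, ∠ = arctan(200/100) ≈ 63.43°
pole (s+500): 500 + j200 → |·| = √(500²+200²) = √290000 ≈ 538.52, ∠ = arctan(200/500) ≈ 21.80°
|L| = 20 · 40313 / 1.2042e+05 ≈ 6.6954
Gain = 20 log₁₀(6.6954) ≈ 16.52 dB
∠L = 170.00° − 85.23° = 84.77°

At s = jω = j500:
zero (s+15): 15 + j500 → |·| = √(15²+500²) = √250225 ≈ 500.22, ∠ = arctan(500/15) ≈ 88.28°
zero (s+20): 20 + j500 → |·| = √(20²+500²) = √250400 ≈ 500.4, ∠ = arctan(500/20) ≈ 87.71°
pole (s+100): 100 + j500 → |·| = √(100²+500²) = √260000 ≈ 509.9, ∠ = arctan(500/100) ≈ 78.69°
pole (s+500): 500 + j500 → |·| = √(500²+500²) = √500000 ≈ 707.11, ∠ = arctan(500/500) ≈ 45.00°
|L| = 20 · 2.5031e+05 / 3.6056e+05 ≈ 13.885
Gain = 20 log₁₀(13.885) ≈ 22.85 dB
∠L = 175.99° − 123.69° = 52.30°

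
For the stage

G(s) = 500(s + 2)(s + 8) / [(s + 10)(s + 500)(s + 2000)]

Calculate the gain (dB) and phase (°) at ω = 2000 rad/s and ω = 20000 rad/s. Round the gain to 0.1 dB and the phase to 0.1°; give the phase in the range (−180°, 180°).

At s = jω = j2000:
zero (s+2): 2 + j2000 → |·| = √(2²+2000²) = √4000004 ≈ 2000, ∠ = arctan(2000/2) ≈ 89.94°
zero (s+8): 8 + j2000 → |·| = √(8²+2000²) = √4000064 ≈ 2000, ∠ = arctan(2000/8) ≈ 89.77°
pole (s+10): 10 + j2000 → |·| = √(10²+2000²) = √4000100 ≈ 2000, ∠ = arctan(2000/10) ≈ 89.71°
pole (s+500): 500 + j2000 → |·| = √(500²+2000²) = √4250000 ≈ 2061.6, ∠ = arctan(2000/500) ≈ 75.96°
pole (s+2000): 2000 + j2000 → |·| = √(2000²+2000²) = √8000000 ≈ 2828.4, ∠ = arctan(2000/2000) ≈ 45.00°
|G| = 500 · 4e+06 / 1.1662e+10 ≈ 0.1715
Gain = 20 log₁₀(0.1715) ≈ -15.31 dB
∠G = 179.71° − 210.67° = -30.96°

At s = jω = j20000:
zero (s+2): 2 + j20000 → |·| = √(2²+20000²) = √400000004 ≈ 20000, ∠ = arctan(20000/2) ≈ 89.99°
zero (s+8): 8 + j20000 → |·| = √(8²+20000²) = √400000064 ≈ 20000, ∠ = arctan(20000/8) ≈ 89.98°
pole (s+10): 10 + j20000 → |·| = √(10²+20000²) = √400000100 ≈ 20000, ∠ = arctan(20000/10) ≈ 89.97°
pole (s+500): 500 + j20000 → |·| = √(500²+20000²) = √400250000 ≈ 20006, ∠ = arctan(20000/500) ≈ 88.57°
pole (s+2000): 2000 + j20000 → |·| = √(2000²+20000²) = √404000000 ≈ 20100, ∠ = arctan(20000/2000) ≈ 84.29°
|G| = 500 · 4e+08 / 8.0424e+12 ≈ 0.024868
Gain = 20 log₁₀(0.024868) ≈ -32.09 dB
∠G = 179.97° − 262.83° = -82.86°

ω = 2000: -15.3 dB, -31.0°; ω = 20000: -32.1 dB, -82.9°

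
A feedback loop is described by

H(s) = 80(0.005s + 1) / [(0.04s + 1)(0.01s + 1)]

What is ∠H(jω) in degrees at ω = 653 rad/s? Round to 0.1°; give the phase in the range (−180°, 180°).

At ω = 653 rad/s:
zero (1 + j653·0.005) = 1 + j3.265 → |·| ≈ 3.4147, ∠ ≈ 72.97°
pole (1 + j653·0.04) = 1 + j26.12 → |·| ≈ 26.139, ∠ ≈ 87.81°
pole (1 + j653·0.01) = 1 + j6.53 → |·| ≈ 6.6061, ∠ ≈ 81.29°
∠H = (72.97°) − (87.81° + 81.29°) = -96.13°

-96.1°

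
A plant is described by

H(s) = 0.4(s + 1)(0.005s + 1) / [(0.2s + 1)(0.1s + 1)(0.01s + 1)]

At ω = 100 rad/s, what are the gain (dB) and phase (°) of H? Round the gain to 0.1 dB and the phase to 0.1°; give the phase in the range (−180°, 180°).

At ω = 100 rad/s:
zero (1 + j100·1) = 1 + j100 → |·| ≈ 100, ∠ ≈ 89.43°
zero (1 + j100·0.005) = 1 + j0.5 → |·| ≈ 1.118, ∠ ≈ 26.57°
pole (1 + j100·0.2) = 1 + j20 → |·| ≈ 20.025, ∠ ≈ 87.14°
pole (1 + j100·0.1) = 1 + j10 → |·| ≈ 10.05, ∠ ≈ 84.29°
pole (1 + j100·0.01) = 1 + j1 → |·| ≈ 1.4142, ∠ ≈ 45.00°
|H| = 0.4 · 100 · 1.118 / (20.025 · 10.05 · 1.4142) ≈ 0.15713
Gain = 20 log₁₀(0.15713) ≈ -16.07 dB
∠H = (89.43° + 26.57°) − (87.14° + 84.29° + 45.00°) = -100.43°

-16.1 dB, -100.4°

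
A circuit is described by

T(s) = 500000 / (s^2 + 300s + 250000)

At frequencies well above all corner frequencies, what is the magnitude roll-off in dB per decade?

Each pole contributes −20 dB/decade at high frequency; each zero contributes +20 dB/decade.
Net: 0 zero(s) − 2 pole(s) → -40 dB/decade.

-40 dB/decade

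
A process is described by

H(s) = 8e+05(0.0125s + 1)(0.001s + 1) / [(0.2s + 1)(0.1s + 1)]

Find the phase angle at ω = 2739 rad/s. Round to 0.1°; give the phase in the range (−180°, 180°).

At ω = 2739 rad/s:
zero (1 + j2739·0.0125) = 1 + j34.2375 → |·| ≈ 34.252, ∠ ≈ 88.33°
zero (1 + j2739·0.001) = 1 + j2.739 → |·| ≈ 2.9158, ∠ ≈ 69.94°
pole (1 + j2739·0.2) = 1 + j547.8 → |·| ≈ 547.8, ∠ ≈ 89.90°
pole (1 + j2739·0.1) = 1 + j273.9 → |·| ≈ 273.9, ∠ ≈ 89.79°
∠H = (88.33° + 69.94°) − (89.90° + 89.79°) = -21.42°

-21.4°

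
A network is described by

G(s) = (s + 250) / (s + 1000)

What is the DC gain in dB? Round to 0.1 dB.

G(0) = 1·250 / (1000) = 0.25
20 log₁₀(0.25) ≈ -12.04 dB

-12.0 dB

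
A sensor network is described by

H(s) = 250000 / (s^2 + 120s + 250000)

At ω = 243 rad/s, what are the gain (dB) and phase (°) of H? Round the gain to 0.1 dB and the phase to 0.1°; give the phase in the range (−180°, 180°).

At s = jω = j243:
quadratic: (j243)² + 120·j243 + 250000 = 190951 + j29160 → |·| ≈ 1.9316e+05, ∠ ≈ 8.68°
|H| = 250000 / 1.9316e+05 ≈ 1.2943
Gain = 20 log₁₀(1.2943) ≈ 2.24 dB
∠H = 0.00° − 8.68° = -8.68°

2.2 dB, -8.7°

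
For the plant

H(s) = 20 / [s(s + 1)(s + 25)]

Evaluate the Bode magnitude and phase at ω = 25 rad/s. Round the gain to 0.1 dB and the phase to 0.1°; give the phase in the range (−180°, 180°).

At s = jω = j25:
pole (s+1): 1 + j25 → |·| = √(1²+25²) = √626 ≈ 25.02, ∠ = arctan(25/1) ≈ 87.71°
pole (s+25): 25 + j25 → |·| = √(25²+25²) = √1250 ≈ 35.355, ∠ = arctan(25/25) ≈ 45.00°
pole at origin: |s| = 25, ∠ = 90.00° (in denominator)
|H| = 20 / 22115 ≈ 0.00090436
Gain = 20 log₁₀(0.00090436) ≈ -60.87 dB
∠H = 0.00° − 222.71° = -222.71° ≡ 137.29° (principal value)

-60.9 dB, 137.3°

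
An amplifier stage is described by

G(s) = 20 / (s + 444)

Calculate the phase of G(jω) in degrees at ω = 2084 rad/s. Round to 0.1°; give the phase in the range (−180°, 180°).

-78.0°

Substitute s = j2084:
Numerator: 20 = 20 + j0
Denominator: (j2084) + 444 = 444 + j2084
|N| = √(20² + 0²) ≈ 20, ∠N ≈ 0.00°
|D| = √(444² + 2084²) ≈ 2130.8, ∠D ≈ 77.97°
∠G = 0.00° − 77.97° = -77.97°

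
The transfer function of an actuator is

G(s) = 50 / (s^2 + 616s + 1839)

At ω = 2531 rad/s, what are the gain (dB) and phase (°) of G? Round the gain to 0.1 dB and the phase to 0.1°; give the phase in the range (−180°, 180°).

Substitute s = j2531:
Numerator: 50 = 50 + j0
Denominator: (j2531)^2 + 616(j2531) + 1839 = -6404122 + j1559096
|N| = √(50² + 0²) ≈ 50, ∠N ≈ 0.00°
|D| = √(6404122² + 1559096²) ≈ 6.5912e+06, ∠D ≈ 166.32°
|G| = 50 / 6.5912e+06 ≈ 7.5859e-06
Gain = 20 log₁₀(7.5859e-06) ≈ -102.40 dB
∠G = 0.00° − 166.32° = -166.32°

-102.4 dB, -166.3°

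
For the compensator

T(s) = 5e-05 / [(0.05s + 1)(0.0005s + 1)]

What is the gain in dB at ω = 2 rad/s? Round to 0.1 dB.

-86.1 dB

At ω = 2 rad/s:
pole (1 + j2·0.05) = 1 + j0.1 → |·| ≈ 1.005, ∠ ≈ 5.71°
pole (1 + j2·0.0005) = 1 + j0.001 → |·| ≈ 1, ∠ ≈ 0.06°
|T| = 5e-05 · 1 / (1.005 · 1) ≈ 4.9751e-05
Gain = 20 log₁₀(4.9751e-05) ≈ -86.06 dB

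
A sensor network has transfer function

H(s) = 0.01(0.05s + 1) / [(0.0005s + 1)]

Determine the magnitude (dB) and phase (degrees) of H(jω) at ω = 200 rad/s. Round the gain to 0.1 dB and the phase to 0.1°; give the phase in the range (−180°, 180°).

At ω = 200 rad/s:
zero (1 + j200·0.05) = 1 + j10 → |·| ≈ 10.05, ∠ ≈ 84.29°
pole (1 + j200·0.0005) = 1 + j0.1 → |·| ≈ 1.005, ∠ ≈ 5.71°
|H| = 0.01 · 10.05 / (1.005) ≈ 0.1
Gain = 20 log₁₀(0.1) ≈ -20.00 dB
∠H = (84.29°) − (5.71°) = 78.58°

-20.0 dB, 78.6°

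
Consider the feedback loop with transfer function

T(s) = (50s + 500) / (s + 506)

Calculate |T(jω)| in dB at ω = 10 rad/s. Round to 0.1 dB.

Substitute s = j10:
Numerator: 50(j10) + 500 = 500 + j500
Denominator: (j10) + 506 = 506 + j10
|N| = √(500² + 500²) ≈ 707.11, ∠N ≈ 45.00°
|D| = √(506² + 10²) ≈ 506.1, ∠D ≈ 1.13°
|T| = 707.11 / 506.1 ≈ 1.3972
Gain = 20 log₁₀(1.3972) ≈ 2.91 dB

2.9 dB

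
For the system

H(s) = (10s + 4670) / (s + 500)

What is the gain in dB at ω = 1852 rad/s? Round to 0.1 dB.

Substitute s = j1852:
Numerator: 10(j1852) + 4670 = 4670 + j18520
Denominator: (j1852) + 500 = 500 + j1852
|N| = √(4670² + 18520²) ≈ 19100, ∠N ≈ 75.85°
|D| = √(500² + 1852²) ≈ 1918.3, ∠D ≈ 74.89°
|H| = 19100 / 1918.3 ≈ 9.9567
Gain = 20 log₁₀(9.9567) ≈ 19.96 dB

20.0 dB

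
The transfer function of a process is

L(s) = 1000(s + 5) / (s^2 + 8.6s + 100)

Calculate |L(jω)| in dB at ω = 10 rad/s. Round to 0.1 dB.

42.3 dB

At s = jω = j10:
zero (s+5): 5 + j10 → |·| = √(5²+10²) = √125 ≈ 11.18, ∠ = arctan(10/5) ≈ 63.43°
quadratic: (j10)² + 8.6·j10 + 100 = 0 + j86 → |·| ≈ 86, ∠ ≈ 90.00°
|L| = 1000 · 11.18 / 86 ≈ 130
Gain = 20 log₁₀(130) ≈ 42.28 dB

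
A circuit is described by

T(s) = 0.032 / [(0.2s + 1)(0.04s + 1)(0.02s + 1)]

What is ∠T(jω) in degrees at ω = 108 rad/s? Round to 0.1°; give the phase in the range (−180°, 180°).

130.5°

At ω = 108 rad/s:
pole (1 + j108·0.2) = 1 + j21.6 → |·| ≈ 21.623, ∠ ≈ 87.35°
pole (1 + j108·0.04) = 1 + j4.32 → |·| ≈ 4.4342, ∠ ≈ 76.97°
pole (1 + j108·0.02) = 1 + j2.16 → |·| ≈ 2.3803, ∠ ≈ 65.16°
∠T = (0°) − (87.35° + 76.97° + 65.16°) = -229.48° ≡ 130.52° (principal value)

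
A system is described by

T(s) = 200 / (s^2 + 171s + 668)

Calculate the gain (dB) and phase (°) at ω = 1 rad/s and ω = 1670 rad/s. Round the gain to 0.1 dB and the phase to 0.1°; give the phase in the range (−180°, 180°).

ω = 1: -10.7 dB, -14.4°; ω = 1670: -82.9 dB, -174.2°

Substitute s = j1:
Numerator: 200 = 200 + j0
Denominator: (j1)^2 + 171(j1) + 668 = 667 + j171
|N| = √(200² + 0²) ≈ 200, ∠N ≈ 0.00°
|D| = √(667² + 171²) ≈ 688.57, ∠D ≈ 14.38°
|T| = 200 / 688.57 ≈ 0.29046
Gain = 20 log₁₀(0.29046) ≈ -10.74 dB
∠T = 0.00° − 14.38° = -14.38°

Substitute s = j1670:
Numerator: 200 = 200 + j0
Denominator: (j1670)^2 + 171(j1670) + 668 = -2788232 + j285570
|N| = √(200² + 0²) ≈ 200, ∠N ≈ 0.00°
|D| = √(2788232² + 285570²) ≈ 2.8028e+06, ∠D ≈ 174.15°
|T| = 200 / 2.8028e+06 ≈ 7.1357e-05
Gain = 20 log₁₀(7.1357e-05) ≈ -82.93 dB
∠T = 0.00° − 174.15° = -174.15°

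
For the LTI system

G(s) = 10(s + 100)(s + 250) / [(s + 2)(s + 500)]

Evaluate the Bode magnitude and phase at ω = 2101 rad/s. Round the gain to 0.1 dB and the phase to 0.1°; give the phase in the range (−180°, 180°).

19.8 dB, 3.9°

At s = jω = j2101:
zero (s+100): 100 + j2101 → |·| = √(100²+2101²) = √4424201 ≈ 2103.4, ∠ = arctan(2101/100) ≈ 87.27°
zero (s+250): 250 + j2101 → |·| = √(250²+2101²) = √4476701 ≈ 2115.8, ∠ = arctan(2101/250) ≈ 83.21°
pole (s+2): 2 + j2101 → |·| = √(2²+2101²) = √4414205 ≈ 2101, ∠ = arctan(2101/2) ≈ 89.95°
pole (s+500): 500 + j2101 → |·| = √(500²+2101²) = √4664201 ≈ 2159.7, ∠ = arctan(2101/500) ≈ 76.61°
|G| = 10 · 4.4504e+06 / 4.5375e+06 ≈ 9.808
Gain = 20 log₁₀(9.808) ≈ 19.83 dB
∠G = 170.48° − 166.56° = 3.92°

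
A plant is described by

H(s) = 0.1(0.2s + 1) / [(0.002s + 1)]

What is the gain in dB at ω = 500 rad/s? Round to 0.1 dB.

At ω = 500 rad/s:
zero (1 + j500·0.2) = 1 + j100 → |·| ≈ 100, ∠ ≈ 89.43°
pole (1 + j500·0.002) = 1 + j1 → |·| ≈ 1.4142, ∠ ≈ 45.00°
|H| = 0.1 · 100 / (1.4142) ≈ 7.0711
Gain = 20 log₁₀(7.0711) ≈ 16.99 dB

17.0 dB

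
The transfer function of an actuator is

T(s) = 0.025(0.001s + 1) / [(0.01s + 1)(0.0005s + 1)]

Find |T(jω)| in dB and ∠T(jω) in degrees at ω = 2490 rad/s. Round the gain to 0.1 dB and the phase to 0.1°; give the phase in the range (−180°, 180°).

At ω = 2490 rad/s:
zero (1 + j2490·0.001) = 1 + j2.49 → |·| ≈ 2.6833, ∠ ≈ 68.12°
pole (1 + j2490·0.01) = 1 + j24.9 → |·| ≈ 24.92, ∠ ≈ 87.70°
pole (1 + j2490·0.0005) = 1 + j1.245 → |·| ≈ 1.5969, ∠ ≈ 51.23°
|T| = 0.025 · 2.6833 / (24.92 · 1.5969) ≈ 0.0016857
Gain = 20 log₁₀(0.0016857) ≈ -55.46 dB
∠T = (68.12°) − (87.70° + 51.23°) = -70.81°

-55.5 dB, -70.8°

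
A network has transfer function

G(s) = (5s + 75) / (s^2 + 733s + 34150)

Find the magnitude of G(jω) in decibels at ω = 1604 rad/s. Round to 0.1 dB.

-50.9 dB

Substitute s = j1604:
Numerator: 5(j1604) + 75 = 75 + j8020
Denominator: (j1604)^2 + 733(j1604) + 34150 = -2538666 + j1175732
|N| = √(75² + 8020²) ≈ 8020.4, ∠N ≈ 89.46°
|D| = √(2538666² + 1175732²) ≈ 2.7977e+06, ∠D ≈ 155.15°
|G| = 8020.4 / 2.7977e+06 ≈ 0.0028668
Gain = 20 log₁₀(0.0028668) ≈ -50.85 dB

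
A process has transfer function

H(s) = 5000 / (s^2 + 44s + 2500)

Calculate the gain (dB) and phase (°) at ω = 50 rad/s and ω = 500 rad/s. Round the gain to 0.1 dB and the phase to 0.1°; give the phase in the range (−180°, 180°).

At s = jω = j50:
quadratic: (j50)² + 44·j50 + 2500 = 0 + j2200 → |·| ≈ 2200, ∠ ≈ 90.00°
|H| = 5000 / 2200 ≈ 2.2727
Gain = 20 log₁₀(2.2727) ≈ 7.13 dB
∠H = 0.00° − 90.00° = -90.00°

At s = jω = j500:
quadratic: (j500)² + 44·j500 + 2500 = -247500 + j22000 → |·| ≈ 2.4848e+05, ∠ ≈ 174.92°
|H| = 5000 / 2.4848e+05 ≈ 0.020122
Gain = 20 log₁₀(0.020122) ≈ -33.93 dB
∠H = 0.00° − 174.92° = -174.92°

ω = 50: 7.1 dB, -90.0°; ω = 500: -33.9 dB, -174.9°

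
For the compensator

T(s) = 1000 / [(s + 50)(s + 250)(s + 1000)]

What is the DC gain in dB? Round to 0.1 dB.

-81.9 dB

T(0) = 1000 / (50·250·1000) = 8e-05
20 log₁₀(8e-05) ≈ -81.94 dB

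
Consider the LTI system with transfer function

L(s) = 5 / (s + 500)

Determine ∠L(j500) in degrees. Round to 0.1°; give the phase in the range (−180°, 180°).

-45.0°

At s = jω = j500:
pole (s+500): 500 + j500 → |·| = √(500²+500²) = √500000 ≈ 707.11, ∠ = arctan(500/500) ≈ 45.00°
∠L = 0.00° − 45.00° = -45.00°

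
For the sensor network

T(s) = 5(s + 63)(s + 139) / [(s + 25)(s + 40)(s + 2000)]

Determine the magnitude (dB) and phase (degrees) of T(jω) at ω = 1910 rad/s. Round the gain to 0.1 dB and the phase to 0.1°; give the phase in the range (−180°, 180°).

At s = jω = j1910:
zero (s+63): 63 + j1910 → |·| = √(63²+1910²) = √3652069 ≈ 1911, ∠ = arctan(1910/63) ≈ 88.11°
zero (s+139): 139 + j1910 → |·| = √(139²+1910²) = √3667421 ≈ 1915.1, ∠ = arctan(1910/139) ≈ 85.84°
pole (s+25): 25 + j1910 → |·| = √(25²+1910²) = √3648725 ≈ 1910.2, ∠ = arctan(1910/25) ≈ 89.25°
pole (s+40): 40 + j1910 → |·| = √(40²+1910²) = √3649700 ≈ 1910.4, ∠ = arctan(1910/40) ≈ 88.80°
pole (s+2000): 2000 + j1910 → |·| = √(2000²+1910²) = √7648100 ≈ 2765.5, ∠ = arctan(1910/2000) ≈ 43.68°
|T| = 5 · 3.6598e+06 / 1.0092e+10 ≈ 0.0018132
Gain = 20 log₁₀(0.0018132) ≈ -54.83 dB
∠T = 173.95° − 221.73° = -47.78°

-54.8 dB, -47.8°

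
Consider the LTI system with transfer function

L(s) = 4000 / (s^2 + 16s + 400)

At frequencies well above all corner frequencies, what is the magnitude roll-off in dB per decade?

-40 dB/decade

Each pole contributes −20 dB/decade at high frequency; each zero contributes +20 dB/decade.
Net: 0 zero(s) − 2 pole(s) → -40 dB/decade.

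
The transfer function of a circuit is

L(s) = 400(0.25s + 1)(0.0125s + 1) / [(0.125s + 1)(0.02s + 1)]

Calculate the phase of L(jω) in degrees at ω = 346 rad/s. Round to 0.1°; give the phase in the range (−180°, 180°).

-4.1°

At ω = 346 rad/s:
zero (1 + j346·0.25) = 1 + j86.5 → |·| ≈ 86.506, ∠ ≈ 89.34°
zero (1 + j346·0.0125) = 1 + j4.325 → |·| ≈ 4.4391, ∠ ≈ 76.98°
pole (1 + j346·0.125) = 1 + j43.25 → |·| ≈ 43.262, ∠ ≈ 88.68°
pole (1 + j346·0.02) = 1 + j6.92 → |·| ≈ 6.9919, ∠ ≈ 81.78°
∠L = (89.34° + 76.98°) − (88.68° + 81.78°) = -4.14°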